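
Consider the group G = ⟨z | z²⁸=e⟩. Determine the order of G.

G is generated by a single element, so G is cyclic. The relator gives z²⁸ = e and no smaller power is forced to be e, so the 28 powers {e, z, z², z³, z⁴, z⁵, z⁶, z⁷, z⁸, z⁹, z²², z²³, z²¹, z²⁰, z²⁴, z²⁵, z²⁶, z²⁷, z¹², z¹³, z¹¹, z¹⁰, z¹⁴, z¹⁵, z¹⁶, z¹⁷, z¹⁸, z¹⁹} are distinct. Hence |G| = 28.

Answer: 28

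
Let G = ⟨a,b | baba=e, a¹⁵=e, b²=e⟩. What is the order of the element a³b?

Compute successive powers until reaching e:
  (a³b)¹ = a³b, (a³b)² = e.
The smallest positive k with (a³b)ᵏ = e is 2.

Answer: 2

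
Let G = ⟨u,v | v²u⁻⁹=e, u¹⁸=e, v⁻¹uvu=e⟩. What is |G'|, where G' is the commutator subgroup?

G' = [G, G] is generated by all commutators. The generator-pair commutators are: [u, v] = u².
The subgroup they normally generate is {e, u², u⁴, u⁶, u⁸, u¹⁰, u¹², u¹⁴, u¹⁶}, of order 9.
Check: |G/G'| = 36/9 = 4 is the order of the abelianisation.

Answer: 9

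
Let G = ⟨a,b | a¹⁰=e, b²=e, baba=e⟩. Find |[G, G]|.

G' = [G, G] is generated by all commutators. The generator-pair commutators are: [a, b] = a².
The subgroup they normally generate is {e, a², a⁴, a⁶, a⁸}, of order 5.
Check: |G/G'| = 20/5 = 4 is the order of the abelianisation.

Answer: 5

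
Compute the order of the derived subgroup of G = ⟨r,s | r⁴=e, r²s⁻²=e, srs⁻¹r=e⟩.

G' = [G, G] is generated by all commutators. The generator-pair commutators are: [r, s] = r².
The subgroup they normally generate is {e, r²}, of order 2.
Check: |G/G'| = 8/2 = 4 is the order of the abelianisation.

Answer: 2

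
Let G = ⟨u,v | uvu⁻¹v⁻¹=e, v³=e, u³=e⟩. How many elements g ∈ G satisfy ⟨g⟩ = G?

⟨g⟩ = G would require ord(g) = |G| = 9, but the maximum element order in G is 3 < 9. So G is not cyclic and no single element generates it: the count is 0.

Answer: 0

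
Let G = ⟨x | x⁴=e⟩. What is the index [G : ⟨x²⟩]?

First find ord(x²) by computing successive powers:
  (x²)¹ = x², (x²)² = e.
So |⟨x²⟩| = ord(x²) = 2. With |G| = 4, by Lagrange [G : ⟨x²⟩] = 4/2 = 2.

Answer: 2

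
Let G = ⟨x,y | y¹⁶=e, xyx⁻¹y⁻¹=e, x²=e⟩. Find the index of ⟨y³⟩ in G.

First find ord(y³) by computing successive powers:
  (y³)¹ = y³, (y³)² = y⁶, (y³)³ = y⁹, (y³)⁴ = y¹², (y³)⁵ = y¹⁵, (y³)⁶ = y², (y³)⁷ = y⁵, (y³)⁸ = y⁸, (y³)⁹ = y¹¹, (y³)¹⁰ = y¹⁴, (y³)¹¹ = y, (y³)¹² = y⁴, (y³)¹³ = y⁷, (y³)¹⁴ = y¹⁰, (y³)¹⁵ = y¹³, (y³)¹⁶ = e.
So |⟨y³⟩| = ord(y³) = 16. With |G| = 32, by Lagrange [G : ⟨y³⟩] = 32/16 = 2.

Answer: 2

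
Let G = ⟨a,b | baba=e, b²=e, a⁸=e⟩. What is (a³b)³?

Compute successive powers of (a³b), reducing at each step:
  (a³b)²: (a³b) · a³ = b;   b · b = e
  (a³b)³: e · a³ = a³;   (a³) · b = a³b

Answer: a³b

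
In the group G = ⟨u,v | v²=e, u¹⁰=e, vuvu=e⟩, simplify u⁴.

Compute successive powers of u, reducing at each step:
  u²: u · u = u²
  u³: (u²) · u = u³
  u⁴: (u³) · u = u⁴

Answer: u⁴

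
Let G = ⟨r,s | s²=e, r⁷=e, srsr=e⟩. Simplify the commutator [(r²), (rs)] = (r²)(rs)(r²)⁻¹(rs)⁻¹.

[(r²), (rs)] = (r²)·(rs)·(r²)⁻¹·(rs)⁻¹.
  (r²) · (rs) = r³s
  (r³s) · (r⁵) = r⁵s
  (r⁵s) · (rs) = r⁴

Answer: r⁴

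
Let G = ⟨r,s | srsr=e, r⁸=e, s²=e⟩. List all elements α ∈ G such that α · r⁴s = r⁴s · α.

⟨r⁴s⟩ ⊆ C_G(r⁴s) since powers of r⁴s commute with r⁴s; so |C_G(r⁴s)| ≥ |⟨r⁴s⟩| = 2.
By orbit–stabilizer, |C_G(r⁴s)| = |G| / |conj. class of r⁴s| = 16 / 4 = 4.
The 4 elements commuting with r⁴s are {e, r⁴, s, r⁴s}.

Answer: {e, r⁴, s, r⁴s}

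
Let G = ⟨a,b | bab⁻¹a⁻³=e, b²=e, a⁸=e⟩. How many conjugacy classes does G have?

The conjugacy classes (representative and size) are:
  [e] (size 1), [a³] (size 2), [a²] (size 2), [a⁴] (size 1), [a⁵] (size 2), [a⁴b] (size 4), [ab] (size 4).
Class equation: 1 + 2 + 2 + 1 + 2 + 4 + 4 = 16 = |G|. So G has 7 conjugacy classes.

Answer: 7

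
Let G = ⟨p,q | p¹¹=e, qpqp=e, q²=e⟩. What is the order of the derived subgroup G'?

G' = [G, G] is generated by all commutators. The generator-pair commutators are: [p, q] = p².
The subgroup they normally generate is {e, p, p², p³, p⁴, p⁵, p⁶, p⁷, p⁸, p⁹, p¹⁰}, of order 11.
Check: |G/G'| = 22/11 = 2 is the order of the abelianisation.

Answer: 11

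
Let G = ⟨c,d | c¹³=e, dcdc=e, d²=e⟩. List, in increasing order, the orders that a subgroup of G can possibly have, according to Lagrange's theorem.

|G| = 26 = 2 · 13. By Lagrange's theorem the order of any subgroup divides 26; the divisors of 26 are 1, 2, 13, 26.

Answer: 1, 2, 13, 26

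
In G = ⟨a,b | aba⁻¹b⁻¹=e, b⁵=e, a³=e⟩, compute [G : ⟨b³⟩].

First find ord(b³) by computing successive powers:
  (b³)¹ = b³, (b³)² = b, (b³)³ = b⁴, (b³)⁴ = b², (b³)⁵ = e.
So |⟨b³⟩| = ord(b³) = 5. With |G| = 15, by Lagrange [G : ⟨b³⟩] = 15/5 = 3.

Answer: 3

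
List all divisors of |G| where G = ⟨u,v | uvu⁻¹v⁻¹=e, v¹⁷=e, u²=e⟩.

|G| = 34 = 2 · 17. By Lagrange's theorem the order of any subgroup divides 34; the divisors of 34 are 1, 2, 17, 34.

Answer: 1, 2, 17, 34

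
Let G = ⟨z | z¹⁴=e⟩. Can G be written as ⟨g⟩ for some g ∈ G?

|G| = 14. The element z has order 14 (its powers give 14 distinct elements), so ⟨z⟩ = G and G is cyclic.

Answer: Yes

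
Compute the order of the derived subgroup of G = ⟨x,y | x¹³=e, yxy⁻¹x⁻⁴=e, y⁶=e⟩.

G' = [G, G] is generated by all commutators. The generator-pair commutators are: [x, y] = x¹⁰.
The subgroup they normally generate is {e, x, x², x³, x⁴, x⁵, x⁶, x⁷, x⁸, x⁹, x¹⁰, x¹¹, x¹²}, of order 13.
Check: |G/G'| = 78/13 = 6 is the order of the abelianisation.

Answer: 13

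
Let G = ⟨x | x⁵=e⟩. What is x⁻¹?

The order of x is 5 (smallest k with xᵏ = e), so x⁻¹ = x⁴ = x⁴.
Check: x · (x⁴) → x · x⁴ = e, giving e as required.

Answer: x⁴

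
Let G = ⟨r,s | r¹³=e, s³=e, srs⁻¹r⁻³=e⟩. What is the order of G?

Enumerate words in the generators, reducing via the relations: the distinct elements are
  {e, r, s, rs, r², r³, r⁴, r⁵, r⁶, r⁷, r⁸, r⁹, s², rs², r²s, r³s, r¹², r¹¹, r¹⁰, r⁴s, r⁵s, r⁶s, r⁷s, r⁸s, r⁹s, r²s², r³s², r¹²s, r¹¹s, r¹⁰s, r⁴s², r⁵s², r⁶s², r⁷s², r⁸s², r⁹s², r¹²s², r¹¹s², r¹⁰s²}.
No further products give new elements, so |G| = 39.

Answer: 39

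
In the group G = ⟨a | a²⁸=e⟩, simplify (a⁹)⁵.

Compute successive powers of (a⁹), reducing at each step:
  (a⁹)²: (a⁹) · a⁹ = a¹⁸
  (a⁹)³: (a¹⁸) · a⁹ = a²⁷
  (a⁹)⁴: (a²⁷) · a⁹ = a⁸
  (a⁹)⁵: (a⁸) · a⁹ = a¹⁷

Answer: a¹⁷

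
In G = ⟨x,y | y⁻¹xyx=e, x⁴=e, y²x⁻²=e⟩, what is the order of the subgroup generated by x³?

|⟨x³⟩| equals the order of x³. Compute successive powers until reaching e:
  (x³)¹ = x³, (x³)² = x², (x³)³ = x, (x³)⁴ = e.
The smallest positive k with (x³)ᵏ = e is 4, so |⟨x³⟩| = 4.

Answer: 4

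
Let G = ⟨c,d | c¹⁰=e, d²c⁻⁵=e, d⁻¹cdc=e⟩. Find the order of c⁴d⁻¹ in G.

Compute successive powers until reaching e:
  (c⁴d⁻¹)¹ = c⁴d⁻¹, (c⁴d⁻¹)² = c⁵, (c⁴d⁻¹)³ = c⁴d, (c⁴d⁻¹)⁴ = e.
The smallest positive k with (c⁴d⁻¹)ᵏ = e is 4.

Answer: 4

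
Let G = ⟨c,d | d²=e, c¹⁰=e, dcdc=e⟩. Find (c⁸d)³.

Compute successive powers of (c⁸d), reducing at each step:
  (c⁸d)²: (c⁸d) · c⁸ = d;   d · d = e
  (c⁸d)³: e · c⁸ = c⁸;   (c⁸) · d = c⁸d

Answer: c⁸d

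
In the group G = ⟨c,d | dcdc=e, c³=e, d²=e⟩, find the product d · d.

Compute d · d by multiplying left to right and reducing via the relations at each step:
  d · d = e

Answer: e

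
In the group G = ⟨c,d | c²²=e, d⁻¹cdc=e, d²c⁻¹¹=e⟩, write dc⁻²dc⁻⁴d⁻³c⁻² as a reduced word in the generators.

Multiply left to right, reducing at each step:
  d · c⁻² = c²d
  (c²d) · d = c¹³
  (c¹³) · c⁻⁴ = c⁹
  (c⁹) · d⁻³ = c⁹d
  (c⁹d) · c⁻² = d⁻¹

Answer: d⁻¹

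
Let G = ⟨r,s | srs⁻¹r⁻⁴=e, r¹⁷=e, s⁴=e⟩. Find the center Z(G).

An element z ∈ Z(G) iff z commutes with every generator.
For example e is central: e·r = r = r·e; e·s = s = s·e.
Whereas r ∉ Z(G) since r·s = rs ≠ r⁴s = s·r.
Checking each of the 68 elements this way gives Z(G) = {e}, of order 1.

Answer: {e}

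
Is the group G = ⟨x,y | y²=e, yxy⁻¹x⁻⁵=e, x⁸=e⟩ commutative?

x·y = xy but y·x = x⁵y, so x·y ≠ y·x and G is not abelian.

Answer: No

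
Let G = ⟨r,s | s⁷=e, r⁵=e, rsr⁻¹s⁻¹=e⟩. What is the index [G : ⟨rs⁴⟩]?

First find ord(rs⁴) by computing successive powers:
  (rs⁴)¹ = rs⁴, (rs⁴)² = r²s, (rs⁴)³ = r³s⁵, (rs⁴)⁴ = r⁴s², (rs⁴)⁵ = s⁶, (rs⁴)⁶ = rs³, (rs⁴)⁷ = r², (rs⁴)⁸ = r³s⁴, (rs⁴)⁹ = r⁴s, (rs⁴)¹⁰ = s⁵, (rs⁴)¹¹ = rs², (rs⁴)¹² = r²s⁶, (rs⁴)¹³ = r³s³, (rs⁴)¹⁴ = r⁴, (rs⁴)¹⁵ = s⁴, (rs⁴)¹⁶ = rs, (rs⁴)¹⁷ = r²s⁵, (rs⁴)¹⁸ = r³s², (rs⁴)¹⁹ = r⁴s⁶, (rs⁴)²⁰ = s³, (rs⁴)²¹ = r, (rs⁴)²² = r²s⁴, (rs⁴)²³ = r³s, (rs⁴)²⁴ = r⁴s⁵, (rs⁴)²⁵ = s², (rs⁴)²⁶ = rs⁶, (rs⁴)²⁷ = r²s³, (rs⁴)²⁸ = r³, (rs⁴)²⁹ = r⁴s⁴, (rs⁴)³⁰ = s, (rs⁴)³¹ = rs⁵, (rs⁴)³² = r²s², (rs⁴)³³ = r³s⁶, (rs⁴)³⁴ = r⁴s³, (rs⁴)³⁵ = e.
So |⟨rs⁴⟩| = ord(rs⁴) = 35. With |G| = 35, by Lagrange [G : ⟨rs⁴⟩] = 35/35 = 1.

Answer: 1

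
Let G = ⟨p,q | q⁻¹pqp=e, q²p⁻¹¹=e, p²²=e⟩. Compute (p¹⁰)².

Compute successive powers of (p¹⁰), reducing at each step:
  (p¹⁰)²: (p¹⁰) · p¹⁰ = p²⁰

Answer: p²⁰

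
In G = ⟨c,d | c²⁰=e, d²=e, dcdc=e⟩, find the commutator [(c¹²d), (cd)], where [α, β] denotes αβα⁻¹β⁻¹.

[(c¹²d), (cd)] = (c¹²d)·(cd)·(c¹²d)⁻¹·(cd)⁻¹.
  (c¹²d) · (cd) = c¹¹
  (c¹¹) · (c¹²d) = c³d
  (c³d) · (cd) = c²

Answer: c²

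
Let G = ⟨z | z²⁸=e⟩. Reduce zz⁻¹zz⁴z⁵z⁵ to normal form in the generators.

Multiply left to right, reducing at each step:
  z · z⁻¹ = e
  e · z = z
  z · z⁴ = z⁵
  (z⁵) · z⁵ = z¹⁰
  (z¹⁰) · z⁵ = z¹⁵

Answer: z¹⁵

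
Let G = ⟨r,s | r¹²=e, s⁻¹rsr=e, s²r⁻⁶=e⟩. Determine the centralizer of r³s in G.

⟨r³s⟩ ⊆ C_G(r³s) since powers of r³s commute with r³s; so |C_G(r³s)| ≥ |⟨r³s⟩| = 4.
By orbit–stabilizer, |C_G(r³s)| = |G| / |conj. class of r³s| = 24 / 6 = 4.
The 4 elements commuting with r³s are {e, r⁶, r³s, r³s⁻¹}.

Answer: {e, r⁶, r³s, r³s⁻¹}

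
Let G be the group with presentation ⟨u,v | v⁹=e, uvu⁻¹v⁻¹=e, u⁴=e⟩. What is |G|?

Enumerate words in the generators, reducing via the relations: the distinct elements are
  {e, u, v, uv, u², u³, v², v³, v⁴, v⁵, v⁶, v⁷, v⁸, uv², uv³, uv⁴, uv⁵, uv⁶, uv⁷, uv⁸, u²v, u³v, u²v², u²v³, u²v⁴, u²v⁵, u²v⁶, u²v⁷, u²v⁸, u³v², u³v³, u³v⁴, u³v⁵, u³v⁶, u³v⁷, u³v⁸}.
No further products give new elements, so |G| = 36.

Answer: 36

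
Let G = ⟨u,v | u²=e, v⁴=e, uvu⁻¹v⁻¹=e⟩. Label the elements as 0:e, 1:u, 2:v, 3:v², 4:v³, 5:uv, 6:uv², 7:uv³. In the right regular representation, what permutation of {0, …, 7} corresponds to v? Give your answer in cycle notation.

(0 2 3 4)(1 5 6 7)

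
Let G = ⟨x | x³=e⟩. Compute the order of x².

Compute successive powers until reaching e:
  (x²)¹ = x², (x²)² = x, (x²)³ = e.
The smallest positive k with (x²)ᵏ = e is 3.

Answer: 3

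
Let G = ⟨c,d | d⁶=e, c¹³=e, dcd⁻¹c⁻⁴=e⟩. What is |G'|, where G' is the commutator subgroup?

G' = [G, G] is generated by all commutators. The generator-pair commutators are: [c, d] = c¹⁰.
The subgroup they normally generate is {e, c, c², c³, c⁴, c⁵, c⁶, c⁷, c⁸, c⁹, c¹⁰, c¹¹, c¹²}, of order 13.
Check: |G/G'| = 78/13 = 6 is the order of the abelianisation.

Answer: 13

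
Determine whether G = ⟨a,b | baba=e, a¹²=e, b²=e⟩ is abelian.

a·b = ab but b·a = a¹¹b, so a·b ≠ b·a and G is not abelian.

Answer: No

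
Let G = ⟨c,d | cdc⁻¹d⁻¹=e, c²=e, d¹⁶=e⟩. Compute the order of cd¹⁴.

Compute successive powers until reaching e:
  (cd¹⁴)¹ = cd¹⁴, (cd¹⁴)² = d¹², (cd¹⁴)³ = cd¹⁰, (cd¹⁴)⁴ = d⁸, (cd¹⁴)⁵ = cd⁶, (cd¹⁴)⁶ = d⁴, (cd¹⁴)⁷ = cd², (cd¹⁴)⁸ = e.
The smallest positive k with (cd¹⁴)ᵏ = e is 8.

Answer: 8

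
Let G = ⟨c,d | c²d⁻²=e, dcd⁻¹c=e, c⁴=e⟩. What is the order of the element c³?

Compute successive powers until reaching e:
  (c³)¹ = c³, (c³)² = c², (c³)³ = c, (c³)⁴ = e.
The smallest positive k with (c³)ᵏ = e is 4.

Answer: 4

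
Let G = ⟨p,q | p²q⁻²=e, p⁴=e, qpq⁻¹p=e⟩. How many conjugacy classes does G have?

The conjugacy classes (representative and size) are:
  [e] (size 1), [p³] (size 2), [p²] (size 1), [q⁻¹] (size 2), [pq] (size 2).
Class equation: 1 + 2 + 1 + 2 + 2 = 8 = |G|. So G has 5 conjugacy classes.

Answer: 5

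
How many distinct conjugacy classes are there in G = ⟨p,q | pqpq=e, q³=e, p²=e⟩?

The conjugacy classes (representative and size) are:
  [e] (size 1), [pq²] (size 3), [q²] (size 2).
Class equation: 1 + 3 + 2 = 6 = |G|. So G has 3 conjugacy classes.

Answer: 3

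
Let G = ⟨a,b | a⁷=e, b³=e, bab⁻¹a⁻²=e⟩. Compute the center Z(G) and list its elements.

An element z ∈ Z(G) iff z commutes with every generator.
For example e is central: e·a = a = a·e; e·b = b = b·e.
Whereas a ∉ Z(G) since a·b = ab ≠ a²b = b·a.
Checking each of the 21 elements this way gives Z(G) = {e}, of order 1.

Answer: {e}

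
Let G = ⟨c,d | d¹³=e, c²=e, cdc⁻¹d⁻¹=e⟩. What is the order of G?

Enumerate words in the generators, reducing via the relations: the distinct elements are
  {c, d, e, cd, d², d³, d⁴, d⁵, d⁶, d⁷, d⁸, d⁹, cd², cd³, cd⁴, cd⁵, cd⁶, cd⁷, cd⁸, cd⁹, d¹², d¹¹, d¹⁰, cd¹², cd¹¹, cd¹⁰}.
No further products give new elements, so |G| = 26.

Answer: 26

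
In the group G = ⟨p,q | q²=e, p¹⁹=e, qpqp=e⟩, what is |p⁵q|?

Compute successive powers until reaching e:
  (p⁵q)¹ = p⁵q, (p⁵q)² = e.
The smallest positive k with (p⁵q)ᵏ = e is 2.

Answer: 2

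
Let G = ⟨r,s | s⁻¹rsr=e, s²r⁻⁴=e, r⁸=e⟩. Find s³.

Compute successive powers of s, reducing at each step:
  s²: s · s = r⁴
  s³: (r⁴) · s = s⁻¹

Answer: s⁻¹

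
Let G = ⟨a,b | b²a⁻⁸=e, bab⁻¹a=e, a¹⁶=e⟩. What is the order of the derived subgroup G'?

G' = [G, G] is generated by all commutators. The generator-pair commutators are: [a, b] = a².
The subgroup they normally generate is {e, a², a⁴, a⁶, a⁸, a¹⁰, a¹², a¹⁴}, of order 8.
Check: |G/G'| = 32/8 = 4 is the order of the abelianisation.

Answer: 8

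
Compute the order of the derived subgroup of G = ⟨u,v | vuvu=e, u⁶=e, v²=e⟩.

G' = [G, G] is generated by all commutators. The generator-pair commutators are: [u, v] = u².
The subgroup they normally generate is {e, u², u⁴}, of order 3.
Check: |G/G'| = 12/3 = 4 is the order of the abelianisation.

Answer: 3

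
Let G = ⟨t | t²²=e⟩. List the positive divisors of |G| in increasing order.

|G| = 22 = 2 · 11. By Lagrange's theorem the order of any subgroup divides 22; the divisors of 22 are 1, 2, 11, 22.

Answer: 1, 2, 11, 22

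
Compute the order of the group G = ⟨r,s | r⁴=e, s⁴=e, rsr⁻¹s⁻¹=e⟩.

Enumerate words in the generators, reducing via the relations: the distinct elements are
  {e, r, s, rs, r², r³, s², s³, rs², rs³, r²s, r³s, r²s², r²s³, r³s², r³s³}.
No further products give new elements, so |G| = 16.

Answer: 16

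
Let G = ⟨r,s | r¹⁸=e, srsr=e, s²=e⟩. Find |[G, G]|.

G' = [G, G] is generated by all commutators. The generator-pair commutators are: [r, s] = r².
The subgroup they normally generate is {e, r², r⁴, r⁶, r⁸, r¹⁰, r¹², r¹⁴, r¹⁶}, of order 9.
Check: |G/G'| = 36/9 = 4 is the order of the abelianisation.

Answer: 9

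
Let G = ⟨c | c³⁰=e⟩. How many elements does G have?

G is generated by a single element, so G is cyclic. The relator gives c³⁰ = e and no smaller power is forced to be e, so the 30 powers {c, e, c², c³, c⁴, c⁵, c⁶, c⁷, c⁸, c⁹, c²², c²³, c²¹, c²⁰, c²⁴, c²⁵, c²⁶, c²⁷, c²⁸, c²⁹, c¹², c¹³, c¹¹, c¹⁰, c¹⁴, c¹⁵, c¹⁶, c¹⁷, c¹⁸, c¹⁹} are distinct. Hence |G| = 30.

Answer: 30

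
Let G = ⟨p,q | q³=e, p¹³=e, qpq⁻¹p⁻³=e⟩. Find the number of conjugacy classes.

The conjugacy classes (representative and size) are:
  [e] (size 1), [p] (size 3), [p⁵] (size 3), [p¹⁰] (size 3), [p⁸] (size 3), [p¹⁰q] (size 13), [p⁷q²] (size 13).
Class equation: 1 + 3 + 3 + 3 + 3 + 13 + 13 = 39 = |G|. So G has 7 conjugacy classes.

Answer: 7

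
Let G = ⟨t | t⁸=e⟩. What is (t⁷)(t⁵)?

Compute (t⁷) · (t⁵) by multiplying left to right and reducing via the relations at each step:
  (t⁷) · t⁵ = t⁴

Answer: t⁴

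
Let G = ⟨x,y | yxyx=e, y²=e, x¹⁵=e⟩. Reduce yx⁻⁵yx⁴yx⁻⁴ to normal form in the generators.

Multiply left to right, reducing at each step:
  y · x⁻⁵ = x⁵y
  (x⁵y) · y = x⁵
  (x⁵) · x⁴ = x⁹
  (x⁹) · y = x⁹y
  (x⁹y) · x⁻⁴ = x¹³y

Answer: x¹³y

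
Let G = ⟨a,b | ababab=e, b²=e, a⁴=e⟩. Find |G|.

Enumerate words in the generators, reducing via the relations: the distinct elements are
  {a, b, e, ab, a², a³, ba, aba, a²b, a³b, ba², ba³, aba², aba³, a²ba, a³ba, ba²b, aba²b, a²ba², a²ba³, a³ba², a³ba³, a²ba²b, a³ba²b}.
No further products give new elements, so |G| = 24.

Answer: 24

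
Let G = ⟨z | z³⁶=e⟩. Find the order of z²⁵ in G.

Compute successive powers until reaching e:
  (z²⁵)¹ = z²⁵, (z²⁵)² = z¹⁴, (z²⁵)³ = z³, (z²⁵)⁴ = z²⁸, (z²⁵)⁵ = z¹⁷, (z²⁵)⁶ = z⁶, (z²⁵)⁷ = z³¹, (z²⁵)⁸ = z²⁰, (z²⁵)⁹ = z⁹, (z²⁵)¹⁰ = z³⁴, (z²⁵)¹¹ = z²³, (z²⁵)¹² = z¹², (z²⁵)¹³ = z, (z²⁵)¹⁴ = z²⁶, (z²⁵)¹⁵ = z¹⁵, (z²⁵)¹⁶ = z⁴, (z²⁵)¹⁷ = z²⁹, (z²⁵)¹⁸ = z¹⁸, (z²⁵)¹⁹ = z⁷, (z²⁵)²⁰ = z³², (z²⁵)²¹ = z²¹, (z²⁵)²² = z¹⁰, (z²⁵)²³ = z³⁵, (z²⁵)²⁴ = z²⁴, (z²⁵)²⁵ = z¹³, (z²⁵)²⁶ = z², (z²⁵)²⁷ = z²⁷, (z²⁵)²⁸ = z¹⁶, (z²⁵)²⁹ = z⁵, (z²⁵)³⁰ = z³⁰, (z²⁵)³¹ = z¹⁹, (z²⁵)³² = z⁸, (z²⁵)³³ = z³³, (z²⁵)³⁴ = z²², (z²⁵)³⁵ = z¹¹, (z²⁵)³⁶ = e.
The smallest positive k with (z²⁵)ᵏ = e is 36.

Answer: 36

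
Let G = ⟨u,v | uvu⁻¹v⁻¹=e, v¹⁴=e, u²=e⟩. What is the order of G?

Enumerate words in the generators, reducing via the relations: the distinct elements are
  {e, u, v, uv, v², v³, v⁴, v⁵, v⁶, v⁷, v⁸, v⁹, uv², uv³, uv⁴, uv⁵, uv⁶, uv⁷, uv⁸, uv⁹, v¹², v¹³, v¹¹, v¹⁰, uv¹², uv¹³, uv¹¹, uv¹⁰}.
No further products give new elements, so |G| = 28.

Answer: 28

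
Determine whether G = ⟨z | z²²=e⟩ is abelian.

G has a single generator, so G is cyclic and hence abelian.

Answer: Yes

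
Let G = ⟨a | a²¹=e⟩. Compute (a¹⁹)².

Compute successive powers of (a¹⁹), reducing at each step:
  (a¹⁹)²: (a¹⁹) · a¹⁹ = a¹⁷

Answer: a¹⁷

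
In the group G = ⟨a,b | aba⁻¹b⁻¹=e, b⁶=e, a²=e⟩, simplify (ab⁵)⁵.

Compute successive powers of (ab⁵), reducing at each step:
  (ab⁵)²: (ab⁵) · a = b⁵;   (b⁵) · b⁵ = b⁴
  (ab⁵)³: (b⁴) · a = ab⁴;   (ab⁴) · b⁵ = ab³
  (ab⁵)⁴: (ab³) · a = b³;   (b³) · b⁵ = b²
  (ab⁵)⁵: (b²) · a = ab²;   (ab²) · b⁵ = ab

Answer: ab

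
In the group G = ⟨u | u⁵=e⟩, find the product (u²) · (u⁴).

Compute (u²) · (u⁴) by multiplying left to right and reducing via the relations at each step:
  (u²) · u⁴ = u

Answer: u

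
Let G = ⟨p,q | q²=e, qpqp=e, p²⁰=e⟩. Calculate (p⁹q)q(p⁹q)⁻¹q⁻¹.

[(p⁹q), q] = (p⁹q)·q·(p⁹q)⁻¹·q⁻¹.
  (p⁹q) · q = p⁹
  (p⁹) · (p⁹q) = p¹⁸q
  (p¹⁸q) · q = p¹⁸

Answer: p¹⁸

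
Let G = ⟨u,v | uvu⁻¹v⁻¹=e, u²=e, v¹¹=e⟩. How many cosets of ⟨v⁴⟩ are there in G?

First find ord(v⁴) by computing successive powers:
  (v⁴)¹ = v⁴, (v⁴)² = v⁸, (v⁴)³ = v, (v⁴)⁴ = v⁵, (v⁴)⁵ = v⁹, (v⁴)⁶ = v², (v⁴)⁷ = v⁶, (v⁴)⁸ = v¹⁰, (v⁴)⁹ = v³, (v⁴)¹⁰ = v⁷, (v⁴)¹¹ = e.
So |⟨v⁴⟩| = ord(v⁴) = 11. With |G| = 22, by Lagrange [G : ⟨v⁴⟩] = 22/11 = 2.

Answer: 2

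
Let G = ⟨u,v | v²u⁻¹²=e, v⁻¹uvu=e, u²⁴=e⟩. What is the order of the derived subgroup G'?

G' = [G, G] is generated by all commutators. The generator-pair commutators are: [u, v] = u².
The subgroup they normally generate is {e, u², u⁴, u⁶, u⁸, u¹⁰, u¹², u¹⁴, u¹⁶, u¹⁸, u²⁰, u²²}, of order 12.
Check: |G/G'| = 48/12 = 4 is the order of the abelianisation.

Answer: 12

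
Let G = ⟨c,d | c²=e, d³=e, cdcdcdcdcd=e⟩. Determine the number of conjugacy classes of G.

The conjugacy classes (representative and size) are:
  [e] (size 1), [cdcd²cdcd²c] (size 15), [dcdcd²c] (size 20), [cd²cd²c] (size 12), [d²cdcd²] (size 12).
Class equation: 1 + 15 + 20 + 12 + 12 = 60 = |G|. So G has 5 conjugacy classes.

Answer: 5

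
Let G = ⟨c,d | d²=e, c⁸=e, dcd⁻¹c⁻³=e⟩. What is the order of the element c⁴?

Compute successive powers until reaching e:
  (c⁴)¹ = c⁴, (c⁴)² = e.
The smallest positive k with (c⁴)ᵏ = e is 2.

Answer: 2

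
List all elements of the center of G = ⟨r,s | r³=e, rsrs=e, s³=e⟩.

An element z ∈ Z(G) iff z commutes with every generator.
For example e is central: e·r = r = r·e; e·s = s = s·e.
Whereas r ∉ Z(G) since r·s = rs ≠ r²s² = s·r.
Checking each of the 12 elements this way gives Z(G) = {e}, of order 1.

Answer: {e}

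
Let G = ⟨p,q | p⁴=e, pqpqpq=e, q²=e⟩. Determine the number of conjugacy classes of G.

The conjugacy classes (representative and size) are:
  [e] (size 1), [p³] (size 6), [p²qp²q] (size 3), [pqp³] (size 6), [qp³] (size 8).
Class equation: 1 + 6 + 3 + 6 + 8 = 24 = |G|. So G has 5 conjugacy classes.

Answer: 5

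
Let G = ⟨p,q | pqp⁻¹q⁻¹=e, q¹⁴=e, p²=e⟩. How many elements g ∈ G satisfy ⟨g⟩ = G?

⟨g⟩ = G would require ord(g) = |G| = 28, but the maximum element order in G is 14 < 28. So G is not cyclic and no single element generates it: the count is 0.

Answer: 0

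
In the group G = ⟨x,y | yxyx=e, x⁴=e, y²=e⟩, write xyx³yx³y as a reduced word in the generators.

Multiply left to right, reducing at each step:
  x · y = xy
  (xy) · x³ = x²y
  (x²y) · y = x²
  (x²) · x³ = x
  x · y = xy

Answer: xy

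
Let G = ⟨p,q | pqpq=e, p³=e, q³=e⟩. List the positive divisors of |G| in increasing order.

|G| = 12 = 2² · 3. By Lagrange's theorem the order of any subgroup divides 12; the divisors of 12 are 1, 2, 3, 4, 6, 12.

Answer: 1, 2, 3, 4, 6, 12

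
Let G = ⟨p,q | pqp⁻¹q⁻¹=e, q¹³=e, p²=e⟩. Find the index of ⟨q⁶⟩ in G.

First find ord(q⁶) by computing successive powers:
  (q⁶)¹ = q⁶, (q⁶)² = q¹², (q⁶)³ = q⁵, (q⁶)⁴ = q¹¹, (q⁶)⁵ = q⁴, (q⁶)⁶ = q¹⁰, (q⁶)⁷ = q³, (q⁶)⁸ = q⁹, (q⁶)⁹ = q², (q⁶)¹⁰ = q⁸, (q⁶)¹¹ = q, (q⁶)¹² = q⁷, (q⁶)¹³ = e.
So |⟨q⁶⟩| = ord(q⁶) = 13. With |G| = 26, by Lagrange [G : ⟨q⁶⟩] = 26/13 = 2.

Answer: 2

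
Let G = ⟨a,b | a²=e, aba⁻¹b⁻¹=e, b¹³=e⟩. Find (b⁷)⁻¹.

The order of (b⁷) is 13 (smallest k with (b⁷)ᵏ = e), so (b⁷)⁻¹ = (b⁷)¹² = b⁶.
Check: (b⁷) · (b⁶) → (b⁷) · b⁶ = e, giving e as required.

Answer: b⁶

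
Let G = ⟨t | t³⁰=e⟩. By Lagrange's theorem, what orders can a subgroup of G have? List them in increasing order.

|G| = 30 = 2 · 3 · 5. By Lagrange's theorem the order of any subgroup divides 30; the divisors of 30 are 1, 2, 3, 5, 6, 10, 15, 30.

Answer: 1, 2, 3, 5, 6, 10, 15, 30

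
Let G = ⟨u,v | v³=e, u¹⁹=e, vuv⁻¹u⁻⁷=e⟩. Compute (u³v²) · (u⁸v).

Compute (u³v²) · (u⁸v) by multiplying left to right and reducing via the relations at each step:
  (u³v²) · u⁸ = u¹⁵v²
  (u¹⁵v²) · v = u¹⁵

Answer: u¹⁵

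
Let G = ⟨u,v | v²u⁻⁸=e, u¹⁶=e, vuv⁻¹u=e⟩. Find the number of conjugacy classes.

The conjugacy classes (representative and size) are:
  [e] (size 1), [u] (size 2), [u¹⁴] (size 2), [u¹³] (size 2), [u¹²] (size 2), [u⁵] (size 2), [u¹⁰] (size 2), [u⁷] (size 2), [u⁸] (size 1), [v⁻¹] (size 8), [u⁷v⁻¹] (size 8).
Class equation: 1 + 2 + 2 + 2 + 2 + 2 + 2 + 2 + 1 + 8 + 8 = 32 = |G|. So G has 11 conjugacy classes.

Answer: 11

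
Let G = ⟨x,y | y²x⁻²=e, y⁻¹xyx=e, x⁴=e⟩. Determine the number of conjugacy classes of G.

The conjugacy classes (representative and size) are:
  [e] (size 1), [x³] (size 2), [x²] (size 1), [y⁻¹] (size 2), [xy⁻¹] (size 2).
Class equation: 1 + 2 + 1 + 2 + 2 = 8 = |G|. So G has 5 conjugacy classes.

Answer: 5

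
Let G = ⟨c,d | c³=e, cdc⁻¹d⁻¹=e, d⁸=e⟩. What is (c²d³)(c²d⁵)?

Compute (c²d³) · (c²d⁵) by multiplying left to right and reducing via the relations at each step:
  (c²d³) · c² = cd³
  (cd³) · d⁵ = c

Answer: c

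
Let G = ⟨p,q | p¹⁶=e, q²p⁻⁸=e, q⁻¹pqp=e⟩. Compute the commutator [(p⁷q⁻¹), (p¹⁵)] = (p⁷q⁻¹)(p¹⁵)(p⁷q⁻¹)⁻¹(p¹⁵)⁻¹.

[(p⁷q⁻¹), (p¹⁵)] = (p⁷q⁻¹)·(p¹⁵)·(p⁷q⁻¹)⁻¹·(p¹⁵)⁻¹.
  (p⁷q⁻¹) · (p¹⁵) = q
  q · (p⁷q) = p
  p · p = p²

Answer: p²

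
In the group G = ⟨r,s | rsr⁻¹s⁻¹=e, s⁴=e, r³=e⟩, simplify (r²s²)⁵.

Compute successive powers of (r²s²), reducing at each step:
  (r²s²)²: (r²s²) · r² = rs²;   (rs²) · s² = r
  (r²s²)³: r · r² = e;   e · s² = s²
  (r²s²)⁴: (s²) · r² = r²s²;   (r²s²) · s² = r²
  (r²s²)⁵: (r²) · r² = r;   r · s² = rs²

Answer: rs²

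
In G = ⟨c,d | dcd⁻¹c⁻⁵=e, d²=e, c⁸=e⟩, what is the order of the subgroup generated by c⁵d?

|⟨c⁵d⟩| equals the order of c⁵d. Compute successive powers until reaching e:
  (c⁵d)¹ = c⁵d, (c⁵d)² = c⁶, (c⁵d)³ = c³d, (c⁵d)⁴ = c⁴, (c⁵d)⁵ = cd, (c⁵d)⁶ = c², (c⁵d)⁷ = c⁷d, (c⁵d)⁸ = e.
The smallest positive k with (c⁵d)ᵏ = e is 8, so |⟨c⁵d⟩| = 8.

Answer: 8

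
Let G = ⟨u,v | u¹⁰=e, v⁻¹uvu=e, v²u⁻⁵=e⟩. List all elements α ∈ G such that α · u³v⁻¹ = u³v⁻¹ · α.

⟨u³v⁻¹⟩ ⊆ C_G(u³v⁻¹) since powers of u³v⁻¹ commute with u³v⁻¹; so |C_G(u³v⁻¹)| ≥ |⟨u³v⁻¹⟩| = 4.
By orbit–stabilizer, |C_G(u³v⁻¹)| = |G| / |conj. class of u³v⁻¹| = 20 / 5 = 4.
The 4 elements commuting with u³v⁻¹ are {e, u⁵, u³v, u³v⁻¹}.

Answer: {e, u⁵, u³v, u³v⁻¹}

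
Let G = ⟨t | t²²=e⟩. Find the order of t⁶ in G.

Compute successive powers until reaching e:
  (t⁶)¹ = t⁶, (t⁶)² = t¹², (t⁶)³ = t¹⁸, (t⁶)⁴ = t², (t⁶)⁵ = t⁸, (t⁶)⁶ = t¹⁴, (t⁶)⁷ = t²⁰, (t⁶)⁸ = t⁴, (t⁶)⁹ = t¹⁰, (t⁶)¹⁰ = t¹⁶, (t⁶)¹¹ = e.
The smallest positive k with (t⁶)ᵏ = e is 11.

Answer: 11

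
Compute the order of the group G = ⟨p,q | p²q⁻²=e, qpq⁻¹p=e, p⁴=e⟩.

Enumerate words in the generators, reducing via the relations: the distinct elements are
  {e, p, q, pq, p², p³, q⁻¹, pq⁻¹}.
No further products give new elements, so |G| = 8.

Answer: 8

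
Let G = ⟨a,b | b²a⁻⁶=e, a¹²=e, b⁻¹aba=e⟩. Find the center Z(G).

An element z ∈ Z(G) iff z commutes with every generator.
For example a⁶ is central: (a⁶)·a = a⁷ = a·(a⁶); (a⁶)·b = b⁻¹ = b·(a⁶).
Whereas a ∉ Z(G) since a·b = ab ≠ a⁵b⁻¹ = b·a.
Checking each of the 24 elements this way gives Z(G) = {e, a⁶}, of order 2.

Answer: {e, a⁶}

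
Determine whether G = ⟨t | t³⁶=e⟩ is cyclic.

|G| = 36. The element t has order 36 (its powers give 36 distinct elements), so ⟨t⟩ = G and G is cyclic.

Answer: Yes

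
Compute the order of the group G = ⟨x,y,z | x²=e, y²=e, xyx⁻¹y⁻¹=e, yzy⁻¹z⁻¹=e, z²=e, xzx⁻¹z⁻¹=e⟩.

Enumerate words in the generators, reducing via the relations: the distinct elements are
  {e, x, y, z, xy, xz, yz, xyz}.
No further products give new elements, so |G| = 8.

Answer: 8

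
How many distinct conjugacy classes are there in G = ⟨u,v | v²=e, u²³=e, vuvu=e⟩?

The conjugacy classes (representative and size) are:
  [e] (size 1), [u] (size 2), [u²¹] (size 2), [u²⁰] (size 2), [u⁴] (size 2), [u¹⁸] (size 2), [u⁶] (size 2), [u¹⁶] (size 2), [u⁸] (size 2), [u⁹] (size 2), [u¹⁰] (size 2), [u¹²] (size 2), [u¹⁸v] (size 23).
Class equation: 1 + 2 + 2 + 2 + 2 + 2 + 2 + 2 + 2 + 2 + 2 + 2 + 23 = 46 = |G|. So G has 13 conjugacy classes.

Answer: 13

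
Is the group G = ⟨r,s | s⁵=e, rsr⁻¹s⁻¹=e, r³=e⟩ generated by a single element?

|G| = 15. The element rs has order 15 (its powers give 15 distinct elements), so ⟨rs⟩ = G and G is cyclic.

Answer: Yes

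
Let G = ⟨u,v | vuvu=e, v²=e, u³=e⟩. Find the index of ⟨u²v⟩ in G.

First find ord(u²v) by computing successive powers:
  (u²v)¹ = u²v, (u²v)² = e.
So |⟨u²v⟩| = ord(u²v) = 2. With |G| = 6, by Lagrange [G : ⟨u²v⟩] = 6/2 = 3.

Answer: 3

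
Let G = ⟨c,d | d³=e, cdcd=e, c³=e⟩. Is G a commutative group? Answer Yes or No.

c·d = cd but d·c = c²d², so c·d ≠ d·c and G is not abelian.

Answer: No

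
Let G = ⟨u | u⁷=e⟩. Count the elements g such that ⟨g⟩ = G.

G is cyclic of order 7. An element generates G iff its order is 7, and a cyclic group of order 7 has exactly φ(7) = 6 such elements.

Answer: 6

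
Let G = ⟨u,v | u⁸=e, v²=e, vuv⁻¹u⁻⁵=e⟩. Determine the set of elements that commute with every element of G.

An element z ∈ Z(G) iff z commutes with every generator.
For example u² is central: (u²)·u = u³ = u·(u²); (u²)·v = u²v = v·(u²).
Whereas u ∉ Z(G) since u·v = uv ≠ u⁵v = v·u.
Checking each of the 16 elements this way gives Z(G) = {e, u², u⁴, u⁶}, of order 4.

Answer: {e, u², u⁴, u⁶}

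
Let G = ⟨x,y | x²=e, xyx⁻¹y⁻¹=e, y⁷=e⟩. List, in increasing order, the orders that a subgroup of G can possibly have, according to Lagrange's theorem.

|G| = 14 = 2 · 7. By Lagrange's theorem the order of any subgroup divides 14; the divisors of 14 are 1, 2, 7, 14.

Answer: 1, 2, 7, 14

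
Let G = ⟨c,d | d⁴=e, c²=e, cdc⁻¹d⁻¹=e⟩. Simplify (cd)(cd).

Compute (cd) · (cd) by multiplying left to right and reducing via the relations at each step:
  (cd) · c = d
  d · d = d²

Answer: d²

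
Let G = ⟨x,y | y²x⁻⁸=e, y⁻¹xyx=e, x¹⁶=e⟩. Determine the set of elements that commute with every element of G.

An element z ∈ Z(G) iff z commutes with every generator.
For example x⁸ is central: (x⁸)·x = x⁹ = x·(x⁸); (x⁸)·y = y⁻¹ = y·(x⁸).
Whereas x ∉ Z(G) since x·y = xy ≠ x⁷y⁻¹ = y·x.
Checking each of the 32 elements this way gives Z(G) = {e, x⁸}, of order 2.

Answer: {e, x⁸}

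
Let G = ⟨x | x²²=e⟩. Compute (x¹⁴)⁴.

Compute successive powers of (x¹⁴), reducing at each step:
  (x¹⁴)²: (x¹⁴) · x¹⁴ = x⁶
  (x¹⁴)³: (x⁶) · x¹⁴ = x²⁰
  (x¹⁴)⁴: (x²⁰) · x¹⁴ = x¹²

Answer: x¹²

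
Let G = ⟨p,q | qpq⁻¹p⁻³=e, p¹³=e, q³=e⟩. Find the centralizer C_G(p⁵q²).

⟨p⁵q²⟩ ⊆ C_G(p⁵q²) since powers of p⁵q² commute with p⁵q²; so |C_G(p⁵q²)| ≥ |⟨p⁵q²⟩| = 3.
By orbit–stabilizer, |C_G(p⁵q²)| = |G| / |conj. class of p⁵q²| = 39 / 13 = 3.
The 3 elements commuting with p⁵q² are {e, p⁵q², p¹¹q}.

Answer: {e, p⁵q², p¹¹q}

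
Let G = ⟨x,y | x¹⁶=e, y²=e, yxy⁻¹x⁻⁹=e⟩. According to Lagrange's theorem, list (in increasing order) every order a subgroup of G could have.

|G| = 32 = 2⁵. By Lagrange's theorem the order of any subgroup divides 32; the divisors of 32 are 1, 2, 4, 8, 16, 32.

Answer: 1, 2, 4, 8, 16, 32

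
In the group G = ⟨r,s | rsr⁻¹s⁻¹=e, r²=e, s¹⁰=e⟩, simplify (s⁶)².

Compute successive powers of (s⁶), reducing at each step:
  (s⁶)²: (s⁶) · s⁶ = s²

Answer: s²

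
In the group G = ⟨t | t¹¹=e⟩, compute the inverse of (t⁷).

The order of (t⁷) is 11 (smallest k with (t⁷)ᵏ = e), so (t⁷)⁻¹ = (t⁷)¹⁰ = t⁴.
Check: (t⁷) · (t⁴) → (t⁷) · t⁴ = e, giving e as required.

Answer: t⁴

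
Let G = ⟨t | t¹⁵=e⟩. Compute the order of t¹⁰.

Compute successive powers until reaching e:
  (t¹⁰)¹ = t¹⁰, (t¹⁰)² = t⁵, (t¹⁰)³ = e.
The smallest positive k with (t¹⁰)ᵏ = e is 3.

Answer: 3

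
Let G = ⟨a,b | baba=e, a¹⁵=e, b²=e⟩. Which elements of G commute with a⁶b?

⟨a⁶b⟩ ⊆ C_G(a⁶b) since powers of a⁶b commute with a⁶b; so |C_G(a⁶b)| ≥ |⟨a⁶b⟩| = 2.
By orbit–stabilizer, |C_G(a⁶b)| = |G| / |conj. class of a⁶b| = 30 / 15 = 2.
The 2 elements commuting with a⁶b are {e, a⁶b}.

Answer: {e, a⁶b}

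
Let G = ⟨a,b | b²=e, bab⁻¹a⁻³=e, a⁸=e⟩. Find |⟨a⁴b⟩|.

|⟨a⁴b⟩| equals the order of a⁴b. Compute successive powers until reaching e:
  (a⁴b)¹ = a⁴b, (a⁴b)² = e.
The smallest positive k with (a⁴b)ᵏ = e is 2, so |⟨a⁴b⟩| = 2.

Answer: 2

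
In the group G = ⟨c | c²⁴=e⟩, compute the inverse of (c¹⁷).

The order of (c¹⁷) is 24 (smallest k with (c¹⁷)ᵏ = e), so (c¹⁷)⁻¹ = (c¹⁷)²³ = c⁷.
Check: (c¹⁷) · (c⁷) → (c¹⁷) · c⁷ = e, giving e as required.

Answer: c⁷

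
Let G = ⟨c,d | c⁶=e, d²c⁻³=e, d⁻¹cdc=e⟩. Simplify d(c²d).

Compute d · (c²d) by multiplying left to right and reducing via the relations at each step:
  d · c² = cd⁻¹
  (cd⁻¹) · d = c

Answer: c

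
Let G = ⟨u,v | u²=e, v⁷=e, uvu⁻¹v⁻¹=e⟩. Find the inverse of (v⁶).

The order of (v⁶) is 7 (smallest k with (v⁶)ᵏ = e), so (v⁶)⁻¹ = (v⁶)⁶ = v.
Check: (v⁶) · v → (v⁶) · v = e, giving e as required.

Answer: v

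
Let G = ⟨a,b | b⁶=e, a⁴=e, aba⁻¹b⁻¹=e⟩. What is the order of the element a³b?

Compute successive powers until reaching e:
  (a³b)¹ = a³b, (a³b)² = a²b², (a³b)³ = ab³, (a³b)⁴ = b⁴, (a³b)⁵ = a³b⁵, (a³b)⁶ = a², (a³b)⁷ = ab, (a³b)⁸ = b², (a³b)⁹ = a³b³, (a³b)¹⁰ = a²b⁴, (a³b)¹¹ = ab⁵, (a³b)¹² = e.
The smallest positive k with (a³b)ᵏ = e is 12.

Answer: 12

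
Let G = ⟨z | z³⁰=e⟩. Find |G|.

G is generated by a single element, so G is cyclic. The relator gives z³⁰ = e and no smaller power is forced to be e, so the 30 powers {e, z, z², z³, z⁴, z⁵, z⁶, z⁷, z⁸, z⁹, z²², z²³, z²¹, z²⁰, z²⁴, z²⁵, z²⁶, z²⁷, z²⁸, z²⁹, z¹², z¹³, z¹¹, z¹⁰, z¹⁴, z¹⁵, z¹⁶, z¹⁷, z¹⁸, z¹⁹} are distinct. Hence |G| = 30.

Answer: 30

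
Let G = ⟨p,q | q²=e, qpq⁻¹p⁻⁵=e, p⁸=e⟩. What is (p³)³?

Compute successive powers of (p³), reducing at each step:
  (p³)²: (p³) · p³ = p⁶
  (p³)³: (p⁶) · p³ = p

Answer: p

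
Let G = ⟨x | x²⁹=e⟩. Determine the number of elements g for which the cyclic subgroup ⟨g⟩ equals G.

G is cyclic of order 29. An element generates G iff its order is 29, and a cyclic group of order 29 has exactly φ(29) = 28 such elements.

Answer: 28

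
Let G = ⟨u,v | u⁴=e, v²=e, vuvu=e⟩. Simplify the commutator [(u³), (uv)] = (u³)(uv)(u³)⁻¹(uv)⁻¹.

[(u³), (uv)] = (u³)·(uv)·(u³)⁻¹·(uv)⁻¹.
  (u³) · (uv) = v
  v · u = u³v
  (u³v) · (uv) = u²

Answer: u²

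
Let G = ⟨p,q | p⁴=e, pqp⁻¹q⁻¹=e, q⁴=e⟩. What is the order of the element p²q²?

Compute successive powers until reaching e:
  (p²q²)¹ = p²q², (p²q²)² = e.
The smallest positive k with (p²q²)ᵏ = e is 2.

Answer: 2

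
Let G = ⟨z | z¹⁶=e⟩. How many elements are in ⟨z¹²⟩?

|⟨z¹²⟩| equals the order of z¹². Compute successive powers until reaching e:
  (z¹²)¹ = z¹², (z¹²)² = z⁸, (z¹²)³ = z⁴, (z¹²)⁴ = e.
The smallest positive k with (z¹²)ᵏ = e is 4, so |⟨z¹²⟩| = 4.

Answer: 4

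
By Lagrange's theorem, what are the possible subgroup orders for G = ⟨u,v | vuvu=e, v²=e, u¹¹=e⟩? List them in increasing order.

|G| = 22 = 2 · 11. By Lagrange's theorem the order of any subgroup divides 22; the divisors of 22 are 1, 2, 11, 22.

Answer: 1, 2, 11, 22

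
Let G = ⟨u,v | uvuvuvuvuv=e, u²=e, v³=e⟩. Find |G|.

Enumerate words in the generators, reducing via the relations: the distinct elements are
  {e, u, v, uv, vu, v², uvu, uv², vuv, v²u, uvuv, uv²u, vuvu, vuv², v²uv, uvuvu, uvuv², uv²uv, vuv²u, v²uvu, v²uv², uvuv²u, uv²uvu, uv²uv², vuvuv², vuv²uv, v²uvuv, v²uv²u, uvuv²uv, uv²uvuv, uv²uv²u, vuvuv²u, vuv²uvu, vuv²uv², v²uvuv², v²uv²uv, uvuv²uvu, uvuv²uv², uv²uvuv², vuvuv²uv, vuv²uvuv, v²uvuv²u, v²uv²uvu, uvuv²uvuv, uv²uvuv²u, vuvuv²uv², vuv²uvuv², v²uvuv²uv, v²uv²uvuv, uvuv²uvuv², uv²uvuv²uv, vuv²uvuv²u, v²uvuv²uvu, v²uvuv²uv², v²uv²uvuv², uvuv²uvuv²u, uv²uvuv²uvu, uv²uvuv²uv², vuv²uvuv²uv, uvuv²uvuv²uv}.
No further products give new elements, so |G| = 60.

Answer: 60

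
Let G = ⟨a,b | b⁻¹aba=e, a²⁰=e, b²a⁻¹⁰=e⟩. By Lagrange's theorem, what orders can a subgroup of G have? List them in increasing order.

|G| = 40 = 2³ · 5. By Lagrange's theorem the order of any subgroup divides 40; the divisors of 40 are 1, 2, 4, 5, 8, 10, 20, 40.

Answer: 1, 2, 4, 5, 8, 10, 20, 40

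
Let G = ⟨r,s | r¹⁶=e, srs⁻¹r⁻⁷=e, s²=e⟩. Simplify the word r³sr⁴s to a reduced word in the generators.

Multiply left to right, reducing at each step:
  (r³) · s = r³s
  (r³s) · r⁴ = r¹⁵s
  (r¹⁵s) · s = r¹⁵

Answer: r¹⁵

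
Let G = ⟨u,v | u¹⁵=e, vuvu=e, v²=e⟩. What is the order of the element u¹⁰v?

Compute successive powers until reaching e:
  (u¹⁰v)¹ = u¹⁰v, (u¹⁰v)² = e.
The smallest positive k with (u¹⁰v)ᵏ = e is 2.

Answer: 2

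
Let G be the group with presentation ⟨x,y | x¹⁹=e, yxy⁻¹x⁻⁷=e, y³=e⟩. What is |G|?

Enumerate words in the generators, reducing via the relations: the distinct elements are
  {e, x, y, xy, x², x³, x⁴, x⁵, x⁶, x⁷, x⁸, x⁹, y², xy², x²y, x³y, x¹², x¹³, x¹¹, x¹⁰, x¹⁴, x¹⁵, x¹⁶, x¹⁷, x¹⁸, x⁴y, x⁵y, x⁶y, x⁷y, x⁸y, x⁹y, x²y², x³y², x¹²y, x¹³y, x¹¹y, x¹⁰y, x¹⁴y, x¹⁵y, x¹⁶y, x¹⁷y, x¹⁸y, x⁴y², x⁵y², x⁶y², x⁷y², x⁸y², x⁹y², x¹²y², x¹³y², x¹¹y², x¹⁰y², x¹⁴y², x¹⁵y², x¹⁶y², x¹⁷y², x¹⁸y²}.
No further products give new elements, so |G| = 57.

Answer: 57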